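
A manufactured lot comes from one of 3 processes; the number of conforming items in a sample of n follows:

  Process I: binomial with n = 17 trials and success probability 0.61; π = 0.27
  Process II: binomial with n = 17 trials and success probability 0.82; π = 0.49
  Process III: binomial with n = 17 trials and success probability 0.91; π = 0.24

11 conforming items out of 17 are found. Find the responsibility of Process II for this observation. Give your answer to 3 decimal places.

By Bayes' theorem, P(k | x) = w_k f_k(x) / Σ_j w_j f_j(x).
Evaluate each component's likelihood at the observed value:
  p_I = C(17,11)·0.61^11·0.39^6 = 12376·0.00435139·0.00351874 = 0.189494
  p_II = C(17,11)·0.82^11·0.18^6 = 12376·0.112707·3.40122e-05 = 0.0474425
  p_III = C(17,11)·0.91^11·0.09^6 = 12376·0.354369·5.31441e-07 = 0.00233072
Prior × likelihood for each component:
  w_I·p_I = 0.27 × 0.189494 = 0.0511635
  w_II·p_II = 0.49 × 0.0474425 = 0.0232468
  w_III·p_III = 0.24 × 0.00233072 = 0.000559374
Normaliser: 0.0511635 + 0.0232468 + 0.000559374 = 0.0749697
P(Process II | the observation) ≈ 0.310

0.310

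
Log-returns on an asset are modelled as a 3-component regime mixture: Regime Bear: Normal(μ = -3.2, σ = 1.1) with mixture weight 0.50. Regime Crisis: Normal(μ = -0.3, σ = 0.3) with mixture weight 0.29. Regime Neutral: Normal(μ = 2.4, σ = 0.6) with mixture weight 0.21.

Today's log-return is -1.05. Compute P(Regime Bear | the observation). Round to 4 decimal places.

0.6131

Apply Bayes' rule: the posterior for each component is proportional to its prior times its likelihood at x.
Evaluate each component's likelihood at the observed value:
  L_Bear = 0.0536984
  L_Crisis = 0.0584277
  L_Neutral = 4.39874e-08
Weight by the priors:
  π_Bear·L_Bear = 0.50 × 0.0536984 = 0.0268492
  π_Crisis·L_Crisis = 0.29 × 0.0584277 = 0.016944
  π_Neutral·L_Neutral = 0.21 × 4.39874e-08 = 9.23735e-09
Evidence: 0.0268492 + 0.016944 + 9.23735e-09 = 0.0437932
P(Regime Bear | x) ≈ 0.6131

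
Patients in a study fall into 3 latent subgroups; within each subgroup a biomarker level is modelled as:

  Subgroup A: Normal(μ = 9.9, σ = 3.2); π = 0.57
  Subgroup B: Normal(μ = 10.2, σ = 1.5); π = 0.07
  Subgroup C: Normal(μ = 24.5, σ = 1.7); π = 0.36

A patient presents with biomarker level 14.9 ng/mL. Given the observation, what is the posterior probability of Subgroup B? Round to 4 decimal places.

0.0065

The responsibility of component k is P(Z=k) f_k(x) divided by Σ_j P(Z=j) f_j(x).
Normal densities:
  f_A = (1/(3.2·√(2π)))·exp(−(14.9−9.9)²/(2·3.2²)) = 0.124669·exp(-1.22070) = 0.0367803
  f_B = (1/(1.5·√(2π)))·exp(−(14.9−10.2)²/(2·1.5²)) = 0.265962·exp(-4.90889) = 0.00196298
  f_C = (1/(1.7·√(2π)))·exp(−(14.9−24.5)²/(2·1.7²)) = 0.234672·exp(-15.94464) = 2.79122e-08
Multiply by the mixture weights:
  P(Z=A)·f_A = 0.57 × 0.0367803 = 0.0209648
  P(Z=B)·f_B = 0.07 × 0.00196298 = 0.000137408
  P(Z=C)·f_C = 0.36 × 2.79122e-08 = 1.00484e-08
Sum: 0.0209648 + 0.000137408 + 1.00484e-08 = 0.0211022
P(Subgroup B | data) = 0.000137408 / 0.0211022 ≈ 0.0065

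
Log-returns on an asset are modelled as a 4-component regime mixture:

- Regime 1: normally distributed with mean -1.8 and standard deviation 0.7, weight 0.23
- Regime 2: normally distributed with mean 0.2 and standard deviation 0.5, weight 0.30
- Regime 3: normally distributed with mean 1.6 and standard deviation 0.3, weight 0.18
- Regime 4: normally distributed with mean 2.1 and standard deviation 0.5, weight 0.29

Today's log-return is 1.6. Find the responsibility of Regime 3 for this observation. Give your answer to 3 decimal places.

0.623

Posterior ∝ prior × likelihood, so P(k | x) ∝ π_k f_k(x); normalise over all components.
Normal densities:
  f_1 = 4.29447e-06
  f_2 = 0.0158309
  f_3 = 1.32981
  f_4 = 0.483941
Multiply by the mixture weights:
  π_1·f_1 = 0.23 × 4.29447e-06 = 9.87729e-07
  π_2·f_2 = 0.30 × 0.0158309 = 0.00474927
  π_3·f_3 = 0.18 × 1.32981 = 0.239365
  π_4·f_4 = 0.29 × 0.483941 = 0.140343
Marginal: 9.87729e-07 + 0.00474927 + 0.239365 + 0.140343 = 0.384459
P(Regime 3 | 1.6) = 0.239365 / 0.384459 ≈ 0.623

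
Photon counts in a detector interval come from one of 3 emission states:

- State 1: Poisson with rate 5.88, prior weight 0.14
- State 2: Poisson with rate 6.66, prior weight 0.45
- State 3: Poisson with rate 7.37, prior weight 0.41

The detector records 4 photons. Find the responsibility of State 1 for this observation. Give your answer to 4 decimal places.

0.1979

P(component k | x) = π_k·f_k(x) / marginal(x), where marginal(x) = Σ_j π_j·f_j(x).
Evaluate each component's likelihood at the observed value:
  p_1 = e^(−5.88)·5.88^4/4! = 0.139202
  p_2 = e^(−6.66)·6.66^4/4! = 0.105023
  p_3 = e^(−7.37)·7.37^4/4! = 0.0774298
Unnormalised posteriors:
  π_1·p_1 = 0.14 × 0.139202 = 0.0194883
  π_2·p_2 = 0.45 × 0.105023 = 0.0472604
  π_3·p_3 = 0.41 × 0.0774298 = 0.0317462
Marginal: 0.0194883 + 0.0472604 + 0.0317462 = 0.0984949
So the posterior for State 1 is 0.0194883 / 0.0984949 ≈ 0.1979.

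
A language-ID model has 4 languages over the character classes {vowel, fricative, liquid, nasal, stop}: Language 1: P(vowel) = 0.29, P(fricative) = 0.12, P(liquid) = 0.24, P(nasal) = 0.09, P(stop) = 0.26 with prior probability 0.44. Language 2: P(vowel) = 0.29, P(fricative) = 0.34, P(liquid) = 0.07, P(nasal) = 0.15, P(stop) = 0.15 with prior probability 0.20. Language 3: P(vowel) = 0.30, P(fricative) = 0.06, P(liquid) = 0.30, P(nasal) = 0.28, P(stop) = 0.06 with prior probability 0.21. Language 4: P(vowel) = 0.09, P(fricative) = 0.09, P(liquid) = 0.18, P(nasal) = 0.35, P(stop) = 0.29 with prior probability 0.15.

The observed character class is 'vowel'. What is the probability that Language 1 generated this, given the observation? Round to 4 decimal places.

0.4868

P(component k | x) = π_k·f_k(x) / marginal(x), where marginal(x) = Σ_j π_j·f_j(x).
Component likelihoods at x = 'vowel':
  L_1 = P(vowel | comp) = 0.29
  L_2 = P(vowel | comp) = 0.29
  L_3 = P(vowel | comp) = 0.30
  L_4 = P(vowel | comp) = 0.09
Unnormalised posteriors:
  π_1·L_1 = 0.44 × 0.29 = 0.1276
  π_2·L_2 = 0.20 × 0.29 = 0.058
  π_3·L_3 = 0.21 × 0.3 = 0.063
  π_4·L_4 = 0.15 × 0.09 = 0.0135
Normaliser: 0.1276 + 0.058 + 0.063 + 0.0135 = 0.2621
So the posterior for Language 1 is 0.1276 / 0.2621 ≈ 0.4868.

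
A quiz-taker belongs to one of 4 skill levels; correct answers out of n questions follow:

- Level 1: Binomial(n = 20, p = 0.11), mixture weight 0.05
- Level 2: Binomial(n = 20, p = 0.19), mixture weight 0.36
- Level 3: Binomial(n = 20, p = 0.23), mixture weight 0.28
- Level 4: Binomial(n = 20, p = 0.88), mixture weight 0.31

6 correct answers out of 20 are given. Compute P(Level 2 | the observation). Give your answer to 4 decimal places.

Apply Bayes' rule: the posterior for each component is proportional to its prior times its likelihood at x.
Binomial probabilities:
  p_1 = C(20,6)·0.11^6·0.89^14 = 38760·1.77156e-06·0.195641 = 0.0134338
  p_2 = C(20,6)·0.19^6·0.81^14 = 38760·4.70459e-05·0.0523348 = 0.0954324
  p_3 = C(20,6)·0.23^6·0.77^14 = 38760·0.000148036·0.0257555 = 0.147782
  p_4 = C(20,6)·0.88^6·0.12^14 = 38760·0.464404·1.28392e-13 = 2.31109e-09
Weight by the priors:
  P(Z=1)·p_1 = 0.05 × 0.0134338 = 0.000671692
  P(Z=2)·p_2 = 0.36 × 0.0954324 = 0.0343556
  P(Z=3)·p_3 = 0.28 × 0.147782 = 0.0413789
  P(Z=4)·p_4 = 0.31 × 2.31109e-09 = 7.16439e-10
Normaliser: 0.000671692 + 0.0343556 + 0.0413789 + 7.16439e-10 = 0.0764062
So the posterior for Level 2 is 0.0343556 / 0.0764062 ≈ 0.4496.

0.4496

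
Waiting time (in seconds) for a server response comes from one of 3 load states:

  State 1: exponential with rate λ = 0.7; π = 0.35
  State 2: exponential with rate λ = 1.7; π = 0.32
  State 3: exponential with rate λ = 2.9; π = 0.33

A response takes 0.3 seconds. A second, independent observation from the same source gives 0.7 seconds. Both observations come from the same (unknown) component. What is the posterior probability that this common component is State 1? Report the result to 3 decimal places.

0.209

By Bayes' theorem, P(k | x) = π_k f_k(x) / Σ_j π_j f_j(x).
Since both observations come from the same component, the likelihood for component k is f_k(x₁)·f_k(x₂).
  f_1 = [0.7·e^(−0.7·0.3) = 0.7·e^(−0.2100) = 0.567409] × [0.428838] = 0.243327
  f_2 = [1.7·e^(−1.7·0.3) = 1.7·e^(−0.5100) = 1.02084] × [0.517176] = 0.527955
  f_3 = [2.9·e^(−2.9·0.3) = 2.9·e^(−0.8700) = 1.21496] × [0.380873] = 0.462745
Unnormalised posteriors:
  π_1·f_1 = 0.35 × 0.243327 = 0.0851644
  π_2·f_2 = 0.32 × 0.527955 = 0.168946
  π_3·f_3 = 0.33 × 0.462745 = 0.152706
Evidence: 0.0851644 + 0.168946 + 0.152706 = 0.406816
So the posterior for State 1 is 0.0851644 / 0.406816 ≈ 0.209.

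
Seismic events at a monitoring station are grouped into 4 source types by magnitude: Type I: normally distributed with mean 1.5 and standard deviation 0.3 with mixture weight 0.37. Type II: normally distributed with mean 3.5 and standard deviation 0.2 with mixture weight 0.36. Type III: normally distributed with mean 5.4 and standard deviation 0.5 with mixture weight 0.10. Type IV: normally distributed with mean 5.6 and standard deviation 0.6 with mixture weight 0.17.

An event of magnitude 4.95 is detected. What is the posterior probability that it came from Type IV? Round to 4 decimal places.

0.5415

Posterior ∝ prior × likelihood, so P(k | x) ∝ w_k f_k(x); normalise over all components.
Normal densities:
  L_I = (1/(0.3·√(2π)))·exp(−(4.95−1.5)²/(2·0.3²)) = 1.329808·exp(-66.12500) = 2.54722e-29
  L_II = (1/(0.2·√(2π)))·exp(−(4.95−3.5)²/(2·0.2²)) = 1.994711·exp(-26.28125) = 7.69269e-12
  L_III = (1/(0.5·√(2π)))·exp(−(4.95−5.4)²/(2·0.5²)) = 0.797885·exp(-0.40500) = 0.53217
  L_IV = (1/(0.6·√(2π)))·exp(−(4.95−5.6)²/(2·0.6²)) = 0.664904·exp(-0.58681) = 0.369754
Multiply by the mixture weights:
  w_I·L_I = 0.37 × 2.54722e-29 = 9.42471e-30
  w_II·L_II = 0.36 × 7.69269e-12 = 2.76937e-12
  w_III·L_III = 0.10 × 0.53217 = 0.053217
  w_IV·L_IV = 0.17 × 0.369754 = 0.0628581
Evidence: 9.42471e-30 + 2.76937e-12 + 0.053217 + 0.0628581 = 0.116075
Responsibility of Type IV: 0.0628581 / 0.116075 ≈ 0.5415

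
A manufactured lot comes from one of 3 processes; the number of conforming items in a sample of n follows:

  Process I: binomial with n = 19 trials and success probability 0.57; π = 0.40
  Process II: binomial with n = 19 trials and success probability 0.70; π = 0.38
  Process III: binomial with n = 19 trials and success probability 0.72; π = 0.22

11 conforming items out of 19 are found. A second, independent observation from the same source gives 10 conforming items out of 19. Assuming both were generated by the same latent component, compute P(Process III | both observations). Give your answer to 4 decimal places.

0.0419

Apply Bayes' rule: the posterior for each component is proportional to its prior times its likelihood at x.
Since both observations come from the same component, the likelihood for component k is f_k(x₁)·f_k(x₂).
  L_I = [0.182301] × [0.168087] = 0.0306424
  L_II = [0.0980543] × [0.0513618] = 0.00503625
  L_III = [0.0769733] × [0.0365861] = 0.00281615
Weight by the priors:
  π_I·L_I = 0.40 × 0.0306424 = 0.012257
  π_II·L_II = 0.38 × 0.00503625 = 0.00191377
  π_III·L_III = 0.22 × 0.00281615 = 0.000619553
Denominator: 0.012257 + 0.00191377 + 0.000619553 = 0.0147903
So the posterior for Process III is 0.000619553 / 0.0147903 ≈ 0.0419.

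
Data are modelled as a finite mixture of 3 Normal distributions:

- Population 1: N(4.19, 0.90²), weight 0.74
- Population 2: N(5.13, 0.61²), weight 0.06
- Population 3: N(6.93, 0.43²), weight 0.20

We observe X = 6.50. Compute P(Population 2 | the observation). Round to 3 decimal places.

Apply Bayes' rule: the posterior for each component is proportional to its prior times its likelihood at x.
Normal densities:
  L_1 = 0.0164494
  L_2 = 0.0525138
  L_3 = 0.562723
Prior × likelihood for each component:
  π_1·L_1 = 0.74 × 0.0164494 = 0.0121725
  π_2·L_2 = 0.06 × 0.0525138 = 0.00315083
  π_3·L_3 = 0.20 × 0.562723 = 0.112545
Evidence: 0.0121725 + 0.00315083 + 0.112545 = 0.127868
Responsibility of Population 2: 0.00315083 / 0.127868 ≈ 0.025

0.025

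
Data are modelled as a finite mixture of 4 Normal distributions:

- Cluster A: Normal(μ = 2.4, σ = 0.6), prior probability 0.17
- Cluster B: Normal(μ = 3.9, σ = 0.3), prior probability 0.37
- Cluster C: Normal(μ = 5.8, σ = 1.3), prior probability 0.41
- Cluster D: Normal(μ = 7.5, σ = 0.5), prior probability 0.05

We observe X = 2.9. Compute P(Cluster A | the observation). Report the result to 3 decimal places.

0.866

P(component k | x) = P(Z=k)·f_k(x) / marginal(x), where marginal(x) = Σ_j P(Z=j)·f_j(x).
Normal densities:
  L_A = 0.469853
  L_B = 0.00514093
  L_C = 0.02549
  L_D = 3.33118e-19
Multiply by the mixture weights:
  P(Z=A)·L_A = 0.17 × 0.469853 = 0.079875
  P(Z=B)·L_B = 0.37 × 0.00514093 = 0.00190214
  P(Z=C)·L_C = 0.41 × 0.02549 = 0.0104509
  P(Z=D)·L_D = 0.05 × 3.33118e-19 = 1.66559e-20
Sum: 0.079875 + 0.00190214 + 0.0104509 + 1.66559e-20 = 0.0922281
P(Cluster A | x) ≈ 0.866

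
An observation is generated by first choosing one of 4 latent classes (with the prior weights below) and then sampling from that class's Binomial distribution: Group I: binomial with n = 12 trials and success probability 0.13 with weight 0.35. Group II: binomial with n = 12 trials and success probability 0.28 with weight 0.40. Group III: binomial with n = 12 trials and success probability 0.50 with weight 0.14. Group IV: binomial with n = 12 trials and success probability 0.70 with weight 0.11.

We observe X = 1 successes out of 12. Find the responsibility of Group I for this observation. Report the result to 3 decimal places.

0.763

By Bayes' theorem, P(k | x) = π_k f_k(x) / Σ_j π_j f_j(x).
Binomial probabilities:
  p_I = 0.33716
  p_II = 0.0905726
  p_III = 0.00292969
  p_IV = 1.48803e-05
Unnormalised posteriors:
  π_I·p_I = 0.35 × 0.33716 = 0.118006
  π_II·p_II = 0.40 × 0.0905726 = 0.036229
  π_III·p_III = 0.14 × 0.00292969 = 0.000410156
  π_IV·p_IV = 0.11 × 1.48803e-05 = 1.63684e-06
Normaliser: 0.118006 + 0.036229 + 0.000410156 + 1.63684e-06 = 0.154647
P(Group I | data) ≈ 0.763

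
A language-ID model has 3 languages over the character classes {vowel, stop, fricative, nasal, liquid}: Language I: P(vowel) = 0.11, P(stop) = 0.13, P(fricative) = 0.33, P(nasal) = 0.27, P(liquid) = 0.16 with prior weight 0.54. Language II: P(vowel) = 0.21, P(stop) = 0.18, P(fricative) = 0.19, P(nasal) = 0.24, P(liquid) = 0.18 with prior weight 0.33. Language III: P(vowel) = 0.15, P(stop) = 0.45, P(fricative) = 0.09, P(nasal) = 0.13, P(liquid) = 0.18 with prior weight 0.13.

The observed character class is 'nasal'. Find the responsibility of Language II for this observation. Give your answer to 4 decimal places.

Apply Bayes' rule: the posterior for each component is proportional to its prior times its likelihood at x.
Evaluate each component's likelihood at the observed value:
  p_I = 0.27
  p_II = 0.24
  p_III = 0.13
Unnormalised posteriors:
  P(Z=I)·p_I = 0.54 × 0.27 = 0.1458
  P(Z=II)·p_II = 0.33 × 0.24 = 0.0792
  P(Z=III)·p_III = 0.13 × 0.13 = 0.0169
Denominator: 0.1458 + 0.0792 + 0.0169 = 0.2419
P(Language II | 'nasal') ≈ 0.3274

0.3274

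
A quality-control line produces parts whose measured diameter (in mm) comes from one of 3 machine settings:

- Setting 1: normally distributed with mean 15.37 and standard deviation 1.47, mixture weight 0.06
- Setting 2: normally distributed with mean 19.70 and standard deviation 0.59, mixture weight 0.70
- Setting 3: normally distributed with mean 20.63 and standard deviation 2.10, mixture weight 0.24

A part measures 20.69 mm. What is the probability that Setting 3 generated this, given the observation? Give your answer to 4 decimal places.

Apply Bayes' rule: the posterior for each component is proportional to its prior times its likelihood at x.
Component likelihoods at x = 20.69 mm:
  L_1 = 0.000388602
  L_2 = 0.165449
  L_3 = 0.189895
Unnormalised posteriors:
  w_1·L_1 = 0.06 × 0.000388602 = 2.33161e-05
  w_2·L_2 = 0.70 × 0.165449 = 0.115814
  w_3·L_3 = 0.24 × 0.189895 = 0.0455748
Normaliser: 2.33161e-05 + 0.115814 + 0.0455748 = 0.161413
P(Setting 3 | data) ≈ 0.2823

0.2823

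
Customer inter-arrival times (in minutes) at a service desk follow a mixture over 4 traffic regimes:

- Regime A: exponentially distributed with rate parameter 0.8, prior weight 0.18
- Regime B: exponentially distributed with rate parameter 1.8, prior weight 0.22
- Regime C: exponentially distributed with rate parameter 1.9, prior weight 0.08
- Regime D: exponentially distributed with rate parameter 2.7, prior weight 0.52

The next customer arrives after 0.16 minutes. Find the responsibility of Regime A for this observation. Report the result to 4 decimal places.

P(component k | x) = π_k·f_k(x) / marginal(x), where marginal(x) = Σ_j π_j·f_j(x).
Exponential densities:
  p_A = 0.703883
  p_B = 1.34957
  p_C = 1.40194
  p_D = 1.75287
Multiply by the mixture weights:
  π_A·p_A = 0.18 × 0.703883 = 0.126699
  π_B·p_B = 0.22 × 1.34957 = 0.296906
  π_C·p_C = 0.08 × 1.40194 = 0.112155
  π_D·p_D = 0.52 × 1.75287 = 0.91149
Evidence: 0.126699 + 0.296906 + 0.112155 + 0.91149 = 1.44725
P(Regime A | 0.16 minutes) ≈ 0.0875

0.0875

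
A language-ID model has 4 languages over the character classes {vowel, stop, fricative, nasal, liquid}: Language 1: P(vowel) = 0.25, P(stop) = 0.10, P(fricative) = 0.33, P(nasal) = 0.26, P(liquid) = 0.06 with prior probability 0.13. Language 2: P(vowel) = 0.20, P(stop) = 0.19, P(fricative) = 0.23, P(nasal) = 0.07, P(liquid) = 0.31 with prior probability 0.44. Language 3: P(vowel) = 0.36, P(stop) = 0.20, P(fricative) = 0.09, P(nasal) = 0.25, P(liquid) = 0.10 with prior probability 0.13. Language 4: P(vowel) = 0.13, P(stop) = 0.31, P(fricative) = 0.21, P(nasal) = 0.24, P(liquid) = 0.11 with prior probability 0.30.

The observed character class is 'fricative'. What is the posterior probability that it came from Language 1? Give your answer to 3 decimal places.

0.196

Apply Bayes' rule: the posterior for each component is proportional to its prior times its likelihood at x.
Evaluate each component's likelihood at the observed value:
  p_1 = P(fricative | comp) = 0.33
  p_2 = P(fricative | comp) = 0.23
  p_3 = P(fricative | comp) = 0.09
  p_4 = P(fricative | comp) = 0.21
Unnormalised posteriors:
  w_1·p_1 = 0.13 × 0.33 = 0.0429
  w_2·p_2 = 0.44 × 0.23 = 0.1012
  w_3·p_3 = 0.13 × 0.09 = 0.0117
  w_4·p_4 = 0.30 × 0.21 = 0.063
Normaliser: 0.0429 + 0.1012 + 0.0117 + 0.063 = 0.2188
Responsibility of Language 1: 0.0429 / 0.2188 ≈ 0.196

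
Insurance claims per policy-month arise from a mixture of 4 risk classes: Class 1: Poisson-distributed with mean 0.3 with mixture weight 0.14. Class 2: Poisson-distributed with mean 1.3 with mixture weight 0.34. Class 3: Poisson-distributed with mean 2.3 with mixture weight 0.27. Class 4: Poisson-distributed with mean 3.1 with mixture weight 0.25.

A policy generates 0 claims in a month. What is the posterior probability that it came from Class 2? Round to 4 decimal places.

0.3948

The responsibility of component k is P(Z=k) f_k(x) divided by Σ_j P(Z=j) f_j(x).
Component likelihoods at x = 0 claims:
  L_1 = e^(−0.3)·0.3^0/0! = 0.740818
  L_2 = e^(−1.3)·1.3^0/0! = 0.272532
  L_3 = e^(−2.3)·2.3^0/0! = 0.100259
  L_4 = e^(−3.1)·3.1^0/0! = 0.0450492
Unnormalised posteriors:
  P(Z=1)·L_1 = 0.14 × 0.740818 = 0.103715
  P(Z=2)·L_2 = 0.34 × 0.272532 = 0.0926608
  P(Z=3)·L_3 = 0.27 × 0.100259 = 0.0270699
  P(Z=4)·L_4 = 0.25 × 0.0450492 = 0.0112623
Marginal: 0.103715 + 0.0926608 + 0.0270699 + 0.0112623 = 0.234708
So the posterior for Class 2 is 0.0926608 / 0.234708 ≈ 0.3948.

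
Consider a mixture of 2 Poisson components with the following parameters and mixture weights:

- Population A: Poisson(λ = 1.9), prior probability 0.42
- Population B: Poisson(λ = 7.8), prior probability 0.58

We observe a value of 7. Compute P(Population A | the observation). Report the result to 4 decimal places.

Apply Bayes' rule: the posterior for each component is proportional to its prior times its likelihood at x.
Component likelihoods at x = 7:
  f_A = e^(−1.9)·1.9^7/7! = 0.00265268
  f_B = e^(−7.8)·7.8^7/7! = 0.142802
Unnormalised posteriors:
  P(Z=A)·f_A = 0.42 × 0.00265268 = 0.00111413
  P(Z=B)·f_B = 0.58 × 0.142802 = 0.0828252
Sum: 0.00111413 + 0.0828252 = 0.0839394
P(Population A | data) = 0.00111413 / 0.0839394 ≈ 0.0133

0.0133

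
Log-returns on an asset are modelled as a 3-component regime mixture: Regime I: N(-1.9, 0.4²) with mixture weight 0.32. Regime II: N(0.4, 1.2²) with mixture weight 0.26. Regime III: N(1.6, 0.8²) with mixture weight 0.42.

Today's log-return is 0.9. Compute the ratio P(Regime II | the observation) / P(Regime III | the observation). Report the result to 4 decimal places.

Only the two components matter; the odds are (π_i f_i(x)) / (π_j f_j(x)).
Evaluate each component's likelihood at the observed value:
  f_I = (1/(0.4·√(2π)))·exp(−(0.9−-1.9)²/(2·0.4²)) = 0.997356·exp(-24.50000) = 2.28368e-11
  f_II = (1/(1.2·√(2π)))·exp(−(0.9−0.4)²/(2·1.2²)) = 0.332452·exp(-0.08681) = 0.30481
  f_III = (1/(0.8·√(2π)))·exp(−(0.9−1.6)²/(2·0.8²)) = 0.498678·exp(-0.38281) = 0.340069
Odds = (0.26/0.42) × (0.30481/0.340069) = 0.619048 × 0.89632 ≈ 0.5549

0.5549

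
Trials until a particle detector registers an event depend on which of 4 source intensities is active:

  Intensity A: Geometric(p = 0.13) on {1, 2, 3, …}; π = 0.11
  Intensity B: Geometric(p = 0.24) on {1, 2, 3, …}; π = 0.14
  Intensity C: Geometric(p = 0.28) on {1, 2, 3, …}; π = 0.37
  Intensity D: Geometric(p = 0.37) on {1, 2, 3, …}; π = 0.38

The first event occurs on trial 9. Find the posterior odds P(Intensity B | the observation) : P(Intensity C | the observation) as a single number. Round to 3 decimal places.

0.500

Posterior odds = (w_i f_i(x)) / (w_j f_j(x)); the normalising sum cancels.
Geometric probabilities:
  p_A = 0.0426675
  p_B = 0.0267128
  p_C = 0.0202217
  p_D = 0.00918176
0.0037398 / 0.00748203 ≈ 0.500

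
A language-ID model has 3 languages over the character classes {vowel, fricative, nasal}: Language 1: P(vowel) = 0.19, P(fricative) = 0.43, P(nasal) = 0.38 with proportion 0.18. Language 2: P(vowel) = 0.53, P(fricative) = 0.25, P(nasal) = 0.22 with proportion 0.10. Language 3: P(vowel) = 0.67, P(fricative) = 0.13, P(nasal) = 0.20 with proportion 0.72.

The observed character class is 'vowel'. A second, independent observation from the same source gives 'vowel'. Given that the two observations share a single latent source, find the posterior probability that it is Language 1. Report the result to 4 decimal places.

Posterior ∝ prior × likelihood, so P(k | x) ∝ w_k f_k(x); normalise over all components.
Since both observations come from the same component, the likelihood for component k is f_k(x₁)·f_k(x₂).
  f_1 = [0.19] × [0.19] = 0.0361
  f_2 = [0.53] × [0.53] = 0.2809
  f_3 = [0.67] × [0.67] = 0.4489
Weight by the priors:
  w_1·f_1 = 0.18 × 0.0361 = 0.006498
  w_2·f_2 = 0.10 × 0.2809 = 0.02809
  w_3·f_3 = 0.72 × 0.4489 = 0.323208
Normaliser: 0.006498 + 0.02809 + 0.323208 = 0.357796
So the posterior for Language 1 is 0.006498 / 0.357796 ≈ 0.0182.

0.0182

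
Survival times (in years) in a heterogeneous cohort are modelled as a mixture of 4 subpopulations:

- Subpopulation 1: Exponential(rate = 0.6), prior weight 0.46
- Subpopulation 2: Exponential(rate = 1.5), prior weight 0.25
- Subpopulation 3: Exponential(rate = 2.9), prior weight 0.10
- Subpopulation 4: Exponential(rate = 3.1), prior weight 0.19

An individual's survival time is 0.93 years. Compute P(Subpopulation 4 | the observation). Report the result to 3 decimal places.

0.109

By Bayes' theorem, P(k | x) = w_k f_k(x) / Σ_j w_j f_j(x).
Exponential densities:
  L_1 = 0.6·e^(−0.6·0.93) = 0.6·e^(−0.5580) = 0.343412
  L_2 = 1.5·e^(−1.5·0.93) = 1.5·e^(−1.3950) = 0.37175
  L_3 = 2.9·e^(−2.9·0.93) = 2.9·e^(−2.6970) = 0.195482
  L_4 = 3.1·e^(−3.1·0.93) = 3.1·e^(−2.8830) = 0.173496
Unnormalised posteriors:
  w_1·L_1 = 0.46 × 0.343412 = 0.157969
  w_2·L_2 = 0.25 × 0.37175 = 0.0929374
  w_3·L_3 = 0.10 × 0.195482 = 0.0195482
  w_4·L_4 = 0.19 × 0.173496 = 0.0329643
Denominator: 0.157969 + 0.0929374 + 0.0195482 + 0.0329643 = 0.303419
Responsibility of Subpopulation 4: 0.0329643 / 0.303419 ≈ 0.109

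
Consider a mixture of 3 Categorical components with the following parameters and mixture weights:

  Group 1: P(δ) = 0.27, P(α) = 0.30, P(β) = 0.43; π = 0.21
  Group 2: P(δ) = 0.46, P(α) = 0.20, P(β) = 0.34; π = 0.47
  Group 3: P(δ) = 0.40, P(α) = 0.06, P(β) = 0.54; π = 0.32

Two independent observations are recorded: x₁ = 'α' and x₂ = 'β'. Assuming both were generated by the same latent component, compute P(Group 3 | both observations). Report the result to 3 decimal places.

By Bayes' theorem, P(k | x) = P(Z=k) f_k(x) / Σ_j P(Z=j) f_j(x).
Since both observations come from the same component, the likelihood for component k is f_k(x₁)·f_k(x₂).
  f_1 = [P(α | comp) = 0.30] × [0.43] = 0.129
  f_2 = [P(α | comp) = 0.20] × [0.34] = 0.068
  f_3 = [P(α | comp) = 0.06] × [0.54] = 0.0324
Unnormalised posteriors:
  P(Z=1)·f_1 = 0.21 × 0.129 = 0.02709
  P(Z=2)·f_2 = 0.47 × 0.068 = 0.03196
  P(Z=3)·f_3 = 0.32 × 0.0324 = 0.010368
Sum: 0.02709 + 0.03196 + 0.010368 = 0.069418
P(Group 3 | x₁, x₂) = 0.010368 / 0.069418 ≈ 0.149

0.149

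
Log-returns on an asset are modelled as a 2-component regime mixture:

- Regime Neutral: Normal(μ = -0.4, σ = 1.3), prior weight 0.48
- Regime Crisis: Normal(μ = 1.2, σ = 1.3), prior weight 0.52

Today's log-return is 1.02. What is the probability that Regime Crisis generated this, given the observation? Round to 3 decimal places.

0.661

P(component k | x) = π_k·f_k(x) / marginal(x), where marginal(x) = Σ_j π_j·f_j(x).
Component likelihoods at x = 1.02:
  L_Neutral = 0.168998
  L_Crisis = 0.303951
Unnormalised posteriors:
  π_Neutral·L_Neutral = 0.48 × 0.168998 = 0.0811188
  π_Crisis·L_Crisis = 0.52 × 0.303951 = 0.158055
Evidence: 0.0811188 + 0.158055 = 0.239173
P(Regime Crisis | x) = 0.158055 / 0.239173 ≈ 0.661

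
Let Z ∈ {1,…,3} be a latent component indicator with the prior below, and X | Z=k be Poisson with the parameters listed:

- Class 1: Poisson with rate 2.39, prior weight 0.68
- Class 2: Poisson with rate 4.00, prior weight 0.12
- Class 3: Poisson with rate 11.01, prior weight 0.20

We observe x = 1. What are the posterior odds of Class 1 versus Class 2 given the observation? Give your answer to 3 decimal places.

Posterior odds = (π_i f_i(x)) / (π_j f_j(x)); the normalising sum cancels.
Evaluate each component's likelihood at the observed value:
  f_1 = 0.218995
  f_2 = 0.0732626
  f_3 = 0.000182056
Posterior odds = (π_1·f_1) / (π_2·f_2) = (0.68·0.218995) / (0.12·0.0732626) = 0.148917 / 0.00879151 ≈ 16.939

16.939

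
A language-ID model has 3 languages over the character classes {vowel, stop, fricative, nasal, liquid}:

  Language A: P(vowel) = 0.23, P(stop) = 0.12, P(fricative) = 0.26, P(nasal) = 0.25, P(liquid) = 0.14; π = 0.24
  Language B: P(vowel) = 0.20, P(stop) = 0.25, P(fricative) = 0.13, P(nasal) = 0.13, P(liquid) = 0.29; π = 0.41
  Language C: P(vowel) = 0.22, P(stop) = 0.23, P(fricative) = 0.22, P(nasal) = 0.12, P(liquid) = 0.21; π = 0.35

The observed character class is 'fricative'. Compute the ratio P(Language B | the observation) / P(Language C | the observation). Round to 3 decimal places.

0.692

Only the two components matter; the odds are (π_i f_i(x)) / (π_j f_j(x)).
Component likelihoods at x = 'fricative':
  L_A = 0.26
  L_B = 0.13
  L_C = 0.22
Posterior odds = (π_B·L_B) / (π_C·L_C) = (0.41·0.13) / (0.35·0.22) = 0.0533 / 0.077 ≈ 0.692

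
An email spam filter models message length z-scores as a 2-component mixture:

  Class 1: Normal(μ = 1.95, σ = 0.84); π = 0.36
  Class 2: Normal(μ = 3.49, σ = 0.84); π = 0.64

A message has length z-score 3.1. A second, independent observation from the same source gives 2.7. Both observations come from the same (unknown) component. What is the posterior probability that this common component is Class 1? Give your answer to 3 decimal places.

The responsibility of component k is w_k f_k(x) divided by Σ_j w_j f_j(x).
Since both observations come from the same component, the likelihood for component k is f_k(x₁)·f_k(x₂).
  L_1 = [0.186052] × [0.318803] = 0.0593138
  L_2 = [0.426405] × [0.305186] = 0.130133
Weight by the priors:
  w_1·L_1 = 0.36 × 0.0593138 = 0.021353
  w_2·L_2 = 0.64 × 0.130133 = 0.0832851
Marginal: 0.021353 + 0.0832851 = 0.104638
So the posterior for Class 1 is 0.021353 / 0.104638 ≈ 0.204.

0.204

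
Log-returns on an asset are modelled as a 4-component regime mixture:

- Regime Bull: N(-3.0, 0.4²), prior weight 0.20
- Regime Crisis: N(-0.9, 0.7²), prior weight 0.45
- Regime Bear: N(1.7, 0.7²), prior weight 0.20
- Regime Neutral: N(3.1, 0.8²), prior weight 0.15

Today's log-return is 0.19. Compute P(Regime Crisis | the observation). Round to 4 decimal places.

0.8717

Posterior ∝ prior × likelihood, so P(k | x) ∝ w_k f_k(x); normalise over all components.
Evaluate each component's likelihood at the observed value:
  f_Bull = 1.54223e-14
  f_Crisis = 0.169549
  f_Bear = 0.0556376
  f_Neutral = 0.000667816
Prior × likelihood for each component:
  w_Bull·f_Bull = 0.20 × 1.54223e-14 = 3.08446e-15
  w_Crisis·f_Crisis = 0.45 × 0.169549 = 0.0762973
  w_Bear·f_Bear = 0.20 × 0.0556376 = 0.0111275
  w_Neutral·f_Neutral = 0.15 × 0.000667816 = 0.000100172
Denominator: 3.08446e-15 + 0.0762973 + 0.0111275 + 0.000100172 = 0.087525
P(Regime Crisis | the observation) = 0.0762973 / 0.087525 ≈ 0.8717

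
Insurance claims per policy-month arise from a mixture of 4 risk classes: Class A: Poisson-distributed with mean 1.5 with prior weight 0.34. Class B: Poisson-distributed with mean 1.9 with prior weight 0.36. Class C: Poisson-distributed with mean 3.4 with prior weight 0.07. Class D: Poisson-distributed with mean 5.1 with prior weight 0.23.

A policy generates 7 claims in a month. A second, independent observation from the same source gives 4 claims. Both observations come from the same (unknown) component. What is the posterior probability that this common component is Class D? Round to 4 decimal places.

Posterior ∝ prior × likelihood, so P(k | x) ∝ π_k f_k(x); normalise over all components.
Since both observations come from the same component, the likelihood for component k is f_k(x₁)·f_k(x₂).
  p_A = [e^(−1.5)·1.5^7/7! = 0.000756426] × [0.0470665] = 3.56023e-05
  p_B = [e^(−1.9)·1.9^7/7! = 0.00265268] × [0.0812164] = 0.000215441
  p_C = [e^(−3.4)·3.4^7/7! = 0.0347793] × [0.185825] = 0.00646285
  p_D = [e^(−5.1)·5.1^7/7! = 0.108557] × [0.171857] = 0.0186563
Unnormalised posteriors:
  π_A·p_A = 0.34 × 3.56023e-05 = 1.21048e-05
  π_B·p_B = 0.36 × 0.000215441 = 7.75588e-05
  π_C·p_C = 0.07 × 0.00646285 = 0.000452399
  π_D·p_D = 0.23 × 0.0186563 = 0.00429096
Sum: 1.21048e-05 + 7.75588e-05 + 0.000452399 + 0.00429096 = 0.00483302
Responsibility of Class D: 0.00429096 / 0.00483302 ≈ 0.8878

0.8878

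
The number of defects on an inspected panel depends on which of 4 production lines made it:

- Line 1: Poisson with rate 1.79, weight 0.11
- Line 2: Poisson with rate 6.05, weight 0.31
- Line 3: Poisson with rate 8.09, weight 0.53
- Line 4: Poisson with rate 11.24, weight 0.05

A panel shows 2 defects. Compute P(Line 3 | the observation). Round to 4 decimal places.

Apply Bayes' rule: the posterior for each component is proportional to its prior times its likelihood at x.
Evaluate each component's likelihood at the observed value:
  L_1 = e^(−1.79)·1.79^2/2! = 0.267479
  L_2 = e^(−6.05)·6.05^2/2! = 0.0431518
  L_3 = e^(−8.09)·8.09^2/2! = 0.0100329
  L_4 = e^(−11.24)·11.24^2/2! = 0.000829913
Multiply by the mixture weights:
  π_1·L_1 = 0.11 × 0.267479 = 0.0294226
  π_2·L_2 = 0.31 × 0.0431518 = 0.0133771
  π_3·L_3 = 0.53 × 0.0100329 = 0.00531742
  π_4·L_4 = 0.05 × 0.000829913 = 4.14957e-05
Evidence: 0.0294226 + 0.0133771 + 0.00531742 + 4.14957e-05 = 0.0481586
Responsibility of Line 3: 0.00531742 / 0.0481586 ≈ 0.1104

0.1104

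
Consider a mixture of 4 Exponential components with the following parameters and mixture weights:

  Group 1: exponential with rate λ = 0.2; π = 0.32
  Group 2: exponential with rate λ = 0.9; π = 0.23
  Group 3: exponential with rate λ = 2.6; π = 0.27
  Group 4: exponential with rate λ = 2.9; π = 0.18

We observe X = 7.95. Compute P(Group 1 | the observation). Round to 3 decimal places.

Posterior ∝ prior × likelihood, so P(k | x) ∝ π_k f_k(x); normalise over all components.
Evaluate each component's likelihood at the observed value:
  L_1 = 0.2·e^(−0.2·7.95) = 0.2·e^(−1.5900) = 0.0407851
  L_2 = 0.9·e^(−0.9·7.95) = 0.9·e^(−7.1550) = 0.000702855
  L_3 = 2.6·e^(−2.6·7.95) = 2.6·e^(−20.6700) = 2.74225e-09
  L_4 = 2.9·e^(−2.9·7.95) = 2.9·e^(−23.0550) = 2.81669e-10
Weight by the priors:
  π_1·L_1 = 0.32 × 0.0407851 = 0.0130512
  π_2·L_2 = 0.23 × 0.000702855 = 0.000161657
  π_3·L_3 = 0.27 × 2.74225e-09 = 7.40406e-10
  π_4·L_4 = 0.18 × 2.81669e-10 = 5.07004e-11
Normaliser: 0.0130512 + 0.000161657 + 7.40406e-10 + 5.07004e-11 = 0.0132129
P(Group 1 | 7.95) ≈ 0.988

0.988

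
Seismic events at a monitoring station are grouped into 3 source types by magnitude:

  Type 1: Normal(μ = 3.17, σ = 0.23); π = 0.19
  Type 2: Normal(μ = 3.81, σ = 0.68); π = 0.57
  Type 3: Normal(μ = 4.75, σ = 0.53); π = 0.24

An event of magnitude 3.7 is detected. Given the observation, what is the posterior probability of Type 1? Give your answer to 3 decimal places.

0.061

By Bayes' theorem, P(k | x) = π_k f_k(x) / Σ_j π_j f_j(x).
Normal densities:
  f_1 = (1/(0.23·√(2π)))·exp(−(3.7−3.17)²/(2·0.23²)) = 1.734532·exp(-2.65501) = 0.121934
  f_2 = (1/(0.68·√(2π)))·exp(−(3.7−3.81)²/(2·0.68²)) = 0.586680·exp(-0.01308) = 0.579054
  f_3 = (1/(0.53·√(2π)))·exp(−(3.7−4.75)²/(2·0.53²)) = 0.752721·exp(-1.96244) = 0.105769
Multiply by the mixture weights:
  π_1·f_1 = 0.19 × 0.121934 = 0.0231675
  π_2·f_2 = 0.57 × 0.579054 = 0.330061
  π_3·f_3 = 0.24 × 0.105769 = 0.0253844
Sum: 0.0231675 + 0.330061 + 0.0253844 = 0.378613
So the posterior for Type 1 is 0.0231675 / 0.378613 ≈ 0.061.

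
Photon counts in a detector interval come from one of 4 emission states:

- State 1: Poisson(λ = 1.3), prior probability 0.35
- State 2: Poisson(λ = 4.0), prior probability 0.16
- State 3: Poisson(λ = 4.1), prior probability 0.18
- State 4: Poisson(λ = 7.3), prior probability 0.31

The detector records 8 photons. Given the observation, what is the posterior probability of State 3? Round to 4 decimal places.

0.1124

The responsibility of component k is P(Z=k) f_k(x) divided by Σ_j P(Z=j) f_j(x).
Component likelihoods at x = 8 photons:
  f_1 = e^(−1.3)·1.3^8/8! = 5.5137e-05
  f_2 = e^(−4.0)·4.0^8/8! = 0.0297702
  f_3 = e^(−4.1)·4.1^8/8! = 0.0328203
  f_4 = e^(−7.3)·7.3^8/8! = 0.135118
Weight by the priors:
  P(Z=1)·f_1 = 0.35 × 5.5137e-05 = 1.9298e-05
  P(Z=2)·f_2 = 0.16 × 0.0297702 = 0.00476323
  P(Z=3)·f_3 = 0.18 × 0.0328203 = 0.00590766
  P(Z=4)·f_4 = 0.31 × 0.135118 = 0.0418865
Sum: 1.9298e-05 + 0.00476323 + 0.00590766 + 0.0418865 = 0.0525767
P(State 3 | data) ≈ 0.1124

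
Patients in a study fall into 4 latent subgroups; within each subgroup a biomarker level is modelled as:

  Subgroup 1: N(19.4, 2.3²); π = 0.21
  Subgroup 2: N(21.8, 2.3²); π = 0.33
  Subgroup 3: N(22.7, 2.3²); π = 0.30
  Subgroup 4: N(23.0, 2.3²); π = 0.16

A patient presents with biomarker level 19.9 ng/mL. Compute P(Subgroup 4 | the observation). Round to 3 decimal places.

0.100

Posterior ∝ prior × likelihood, so P(k | x) ∝ w_k f_k(x); normalise over all components.
Normal densities:
  f_1 = (1/(2.3·√(2π)))·exp(−(19.9−19.4)²/(2·2.3²)) = 0.173453·exp(-0.02363) = 0.169403
  f_2 = (1/(2.3·√(2π)))·exp(−(19.9−21.8)²/(2·2.3²)) = 0.173453·exp(-0.34121) = 0.12331
  f_3 = (1/(2.3·√(2π)))·exp(−(19.9−22.7)²/(2·2.3²)) = 0.173453·exp(-0.74102) = 0.0826725
  f_4 = (1/(2.3·√(2π)))·exp(−(19.9−23.0)²/(2·2.3²)) = 0.173453·exp(-0.90832) = 0.0699367
Unnormalised posteriors:
  w_1·f_1 = 0.21 × 0.169403 = 0.0355745
  w_2·f_2 = 0.33 × 0.12331 = 0.0406921
  w_3·f_3 = 0.30 × 0.0826725 = 0.0248017
  w_4·f_4 = 0.16 × 0.0699367 = 0.0111899
Denominator: 0.0355745 + 0.0406921 + 0.0248017 + 0.0111899 = 0.112258
P(Subgroup 4 | 19.9 ng/mL) = 0.0111899 / 0.112258 ≈ 0.100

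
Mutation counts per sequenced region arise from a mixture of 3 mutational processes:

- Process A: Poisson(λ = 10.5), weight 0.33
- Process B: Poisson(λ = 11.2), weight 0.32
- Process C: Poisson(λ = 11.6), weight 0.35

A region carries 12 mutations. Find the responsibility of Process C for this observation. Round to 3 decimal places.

By Bayes' theorem, P(k | x) = P(Z=k) f_k(x) / Σ_j P(Z=j) f_j(x).
Component likelihoods at x = 12 mutations:
  L_A = e^(−10.5)·10.5^12/12! = 0.103239
  L_B = e^(−11.2)·11.2^12/12! = 0.11122
  L_C = e^(−11.6)·11.6^12/12! = 0.113591
Weight by the priors:
  P(Z=A)·L_A = 0.33 × 0.103239 = 0.0340688
  P(Z=B)·L_B = 0.32 × 0.11122 = 0.0355903
  P(Z=C)·L_C = 0.35 × 0.113591 = 0.0397568
Normaliser: 0.0340688 + 0.0355903 + 0.0397568 = 0.109416
Responsibility of Process C: 0.0397568 / 0.109416 ≈ 0.363

0.363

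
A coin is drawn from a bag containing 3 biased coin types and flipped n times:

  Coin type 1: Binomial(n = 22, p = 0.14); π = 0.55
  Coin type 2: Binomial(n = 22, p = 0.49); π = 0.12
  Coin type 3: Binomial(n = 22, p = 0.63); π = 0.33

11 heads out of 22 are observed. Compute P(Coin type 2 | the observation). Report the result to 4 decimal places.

Apply Bayes' rule: the posterior for each component is proportional to its prior times its likelihood at x.
Binomial probabilities:
  p_1 = C(22,11)·0.14^11·0.86^11 = 705432·4.04957e-10·0.190319 = 5.43684e-05
  p_2 = C(22,11)·0.49^11·0.51^11 = 705432·0.000390982·0.000607116 = 0.16745
  p_3 = C(22,11)·0.63^11·0.37^11 = 705432·0.00620506·1.77918e-05 = 0.077879
Multiply by the mixture weights:
  P(Z=1)·p_1 = 0.55 × 5.43684e-05 = 2.99026e-05
  P(Z=2)·p_2 = 0.12 × 0.16745 = 0.0200939
  P(Z=3)·p_3 = 0.33 × 0.077879 = 0.0257001
Evidence: 2.99026e-05 + 0.0200939 + 0.0257001 = 0.0458239
P(Coin type 2 | 11 heads out of 22) ≈ 0.4385

0.4385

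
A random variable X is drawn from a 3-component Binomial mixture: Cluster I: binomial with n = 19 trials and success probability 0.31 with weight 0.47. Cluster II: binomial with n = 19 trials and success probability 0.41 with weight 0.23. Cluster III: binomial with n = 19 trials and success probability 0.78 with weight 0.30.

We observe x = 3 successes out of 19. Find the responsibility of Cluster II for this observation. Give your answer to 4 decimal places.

0.0846

By Bayes' theorem, P(k | x) = w_k f_k(x) / Σ_j w_j f_j(x).
Component likelihoods at x = 3 successes out of 19:
  p_I = 0.0762069
  p_II = 0.0143982
  p_III = 1.38475e-08
Prior × likelihood for each component:
  w_I·p_I = 0.47 × 0.0762069 = 0.0358172
  w_II·p_II = 0.23 × 0.0143982 = 0.00331158
  w_III·p_III = 0.30 × 1.38475e-08 = 4.15424e-09
Normaliser: 0.0358172 + 0.00331158 + 4.15424e-09 = 0.0391288
Responsibility of Cluster II: 0.00331158 / 0.0391288 ≈ 0.0846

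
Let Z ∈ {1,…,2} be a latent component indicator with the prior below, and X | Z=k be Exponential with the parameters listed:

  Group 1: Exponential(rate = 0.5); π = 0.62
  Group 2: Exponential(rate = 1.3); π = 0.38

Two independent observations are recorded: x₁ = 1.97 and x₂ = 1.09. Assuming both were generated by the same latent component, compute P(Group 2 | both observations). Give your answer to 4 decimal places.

0.2638

By Bayes' theorem, P(k | x) = w_k f_k(x) / Σ_j w_j f_j(x).
Since both observations come from the same component, the likelihood for component k is f_k(x₁)·f_k(x₂).
  f_1 = [0.5·e^(−0.5·1.97) = 0.5·e^(−0.9850) = 0.18672] × [0.289921] = 0.0541339
  f_2 = [1.3·e^(−1.3·1.97) = 1.3·e^(−2.5610) = 0.100396] × [0.315172] = 0.031642
Weight by the priors:
  w_1·f_1 = 0.62 × 0.0541339 = 0.033563
  w_2·f_2 = 0.38 × 0.031642 = 0.0120239
Evidence: 0.033563 + 0.0120239 = 0.045587
Responsibility of Group 2: 0.0120239 / 0.045587 ≈ 0.2638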